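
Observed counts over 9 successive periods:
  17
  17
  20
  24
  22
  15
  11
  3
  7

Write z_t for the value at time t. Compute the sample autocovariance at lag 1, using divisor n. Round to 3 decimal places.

29.468

Mean z̄ = (17 + 17 + 20 + 24 + 22 + 15 + 11 + 3 + 7)/9 = 15.1111
Σ_{t=1}^{8}(z_t−z̄)(z_{t+1}−z̄) = 265.2099
γ_1 = 265.2099 / 9 = 29.468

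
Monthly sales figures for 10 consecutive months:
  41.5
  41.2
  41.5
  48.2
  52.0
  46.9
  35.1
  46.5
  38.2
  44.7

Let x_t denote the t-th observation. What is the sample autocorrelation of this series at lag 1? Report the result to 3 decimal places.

Mean x̄ = (41.5 + 41.2 + 41.5 + 48.2 + 52.0 + 46.9 + 35.1 + 46.5 + 38.2 + 44.7)/10 = 43.5800
Numerator Σ_{t=1}^{9}(x_t−x̄)(x_{t+1}−x̄) = -7.5044
Denominator Σ(x_t−x̄)² = 228.2160
r_1 = -7.5044 / 228.2160 = -0.033

-0.033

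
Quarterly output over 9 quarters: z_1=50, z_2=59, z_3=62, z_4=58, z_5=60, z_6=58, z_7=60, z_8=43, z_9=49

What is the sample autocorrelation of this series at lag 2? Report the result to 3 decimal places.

Mean z̄ = (50 + 59 + 62 + 58 + 60 + 58 + 60 + 43 + 49)/9 = 55.4444
Σ(z_t−z̄)(z_{t+2}−z̄) = (-35.6914) + (9.0864) + (29.8642) + (6.5309) + (20.7531) + (-31.8025) + (-29.3580) = -30.6173
Denominator Σ(z_t−z̄)² = 336.2222
r_2 = -30.6173 / 336.2222 = -0.091

-0.091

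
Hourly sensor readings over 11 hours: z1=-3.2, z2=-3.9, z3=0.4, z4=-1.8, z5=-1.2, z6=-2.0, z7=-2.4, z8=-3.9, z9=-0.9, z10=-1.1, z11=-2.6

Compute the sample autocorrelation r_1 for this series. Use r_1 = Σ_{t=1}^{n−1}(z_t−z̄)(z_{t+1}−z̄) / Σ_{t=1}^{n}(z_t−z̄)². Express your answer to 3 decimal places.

-0.140

Mean z̄ = (-3.2 − 3.9 + 0.4 − 1.8 − 1.2 − 2.0 − 2.4 − 3.9 − 0.9 − 1.1 − 2.6)/11 = -2.0545
Numerator Σ_{t=1}^{10}(z_t−z̄)(z_{t+1}−z̄) = -2.4575
Denominator Σ(z_t−z̄)² = 17.6073
r_1 = -2.4575 / 17.6073 = -0.140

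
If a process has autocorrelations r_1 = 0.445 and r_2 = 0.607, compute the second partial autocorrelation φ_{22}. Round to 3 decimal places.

φ_{22} = (r_2 − r_1²) / (1 − r_1²)
r_1² = (0.445)² = 0.198025
Numerator = 0.607 − 0.1980 = 0.4090; denominator = 1 − 0.1980 = 0.8020
φ_{22} = 0.4090 / 0.8020 = 0.510

0.510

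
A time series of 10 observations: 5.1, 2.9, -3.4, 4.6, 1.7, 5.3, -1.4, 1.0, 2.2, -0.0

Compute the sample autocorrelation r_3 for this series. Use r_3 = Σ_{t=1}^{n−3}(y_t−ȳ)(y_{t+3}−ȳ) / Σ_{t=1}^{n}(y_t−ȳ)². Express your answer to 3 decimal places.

Mean ȳ = (5.1 + 2.9 − 3.4 + 4.6 + 1.7 + 5.3 − 1.4 + 1.0 + 2.2 − 0.0)/10 = 1.8000
Numerator Σ_{t=1}^{7}(y_t−ȳ)(y_{t+3}−ȳ) = -10.7900
Denominator Σ(y_t−ȳ)² = 73.5200
r_3 = -10.7900 / 73.5200 = -0.147

-0.147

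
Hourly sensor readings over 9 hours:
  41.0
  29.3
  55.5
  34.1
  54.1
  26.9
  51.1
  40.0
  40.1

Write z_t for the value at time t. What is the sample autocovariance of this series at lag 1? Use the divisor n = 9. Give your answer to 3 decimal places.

Mean z̄ = (41.0 + 29.3 + 55.5 + 34.1 + 54.1 + 26.9 + 51.1 + 40.0 + 40.1)/9 = 41.3444
Σ_{t=1}^{8}(z_t−z̄)(z_{t+1}−z̄) = -697.9064
γ_1 = -697.9064 / 9 = -77.545

-77.545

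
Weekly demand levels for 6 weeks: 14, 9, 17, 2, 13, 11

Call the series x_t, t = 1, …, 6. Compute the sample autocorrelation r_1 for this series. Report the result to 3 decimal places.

Mean x̄ = (14 + 9 + 17 + 2 + 13 + 11)/6 = 11.0000
Deviations from mean: 3.0000, -2.0000, 6.0000, -9.0000, 2.0000, 0.0000
Σ(x_t−x̄)(x_{t+1}−x̄) = (-6.0000) + (-12.0000) + (-54.0000) + (-18.0000) + (0.0000) = -90.0000
Denominator Σ(x_t−x̄)² = 134.0000
r_1 = -90.0000 / 134.0000 = -0.672

-0.672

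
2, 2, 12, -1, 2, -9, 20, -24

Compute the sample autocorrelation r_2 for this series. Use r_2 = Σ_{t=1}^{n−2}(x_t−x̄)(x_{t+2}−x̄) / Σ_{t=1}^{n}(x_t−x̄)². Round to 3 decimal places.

Mean x̄ = (2 + 2 + 12 − 1 + 2 − 9 + 20 − 24)/8 = 0.5000
Deviations from mean: 1.5000, 1.5000, 11.5000, -1.5000, 1.5000, -9.5000, 19.5000, -24.5000
Numerator Σ_{t=1}^{6}(x_t−x̄)(x_{t+2}−x̄) = 308.5000
Denominator Σ(x_t−x̄)² = 1212.0000
r_2 = 308.5000 / 1212.0000 = 0.255

0.255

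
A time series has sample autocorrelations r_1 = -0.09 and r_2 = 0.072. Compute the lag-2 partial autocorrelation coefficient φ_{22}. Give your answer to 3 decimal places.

0.064

φ_{22} = (r_2 − r_1²) / (1 − r_1²)
r_1² = (-0.09)² = 0.0081
Numerator = 0.072 − 0.0081 = 0.0639; denominator = 1 − 0.0081 = 0.9919
φ_{22} = 0.0639 / 0.9919 = 0.064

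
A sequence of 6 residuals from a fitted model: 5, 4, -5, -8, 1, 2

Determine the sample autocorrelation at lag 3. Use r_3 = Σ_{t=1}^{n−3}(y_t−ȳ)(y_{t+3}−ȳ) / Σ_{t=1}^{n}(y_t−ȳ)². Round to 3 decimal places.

-0.342

Mean ȳ = (5 + 4 − 5 − 8 + 1 + 2)/6 = -0.1667
Deviations from mean: 5.1667, 4.1667, -4.8333, -7.8333, 1.1667, 2.1667
Numerator Σ_{t=1}^{3}(y_t−ȳ)(y_{t+3}−ȳ) = -46.0833
Denominator Σ(y_t−ȳ)² = 134.8333
r_3 = -46.0833 / 134.8333 = -0.342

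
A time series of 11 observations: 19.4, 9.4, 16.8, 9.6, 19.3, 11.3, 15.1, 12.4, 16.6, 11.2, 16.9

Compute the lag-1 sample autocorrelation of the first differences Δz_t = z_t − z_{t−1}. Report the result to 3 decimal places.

-0.817

First differences Δz: -10.0, 7.4, -7.2, 9.7, -8.0, 3.8, -2.7, 4.2, -5.4, 5.7
Mean of differences = -0.2500
Numerator Σ(Δz_t−Δz̄)(Δz_{t+1}−Δz̄) = -379.7925
Denominator Σ(Δz_t−Δz̄)² = 465.0850
r_1(Δz) = -379.7925 / 465.0850 = -0.817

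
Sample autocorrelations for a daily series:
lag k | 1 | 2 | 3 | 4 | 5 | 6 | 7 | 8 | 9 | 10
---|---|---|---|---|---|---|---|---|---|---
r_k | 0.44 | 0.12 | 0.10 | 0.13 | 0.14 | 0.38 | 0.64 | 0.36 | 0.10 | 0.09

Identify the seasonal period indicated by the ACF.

The largest autocorrelation is r_7 = 0.64; the remaining lags stay at or below 0.44. The elevated value at lag 1 (0.44), dropping to 0.12 at lag 2, reflects decaying short-term dependence rather than seasonality.
The dominant spike at lag 7 indicates a seasonal period of 7.

7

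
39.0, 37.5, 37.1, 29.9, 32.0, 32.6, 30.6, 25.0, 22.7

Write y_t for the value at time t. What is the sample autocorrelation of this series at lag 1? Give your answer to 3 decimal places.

Mean ȳ = (39.0 + 37.5 + 37.1 + 29.9 + 32.0 + 32.6 + 30.6 + 25.0 + 22.7)/9 = 31.8222
Numerator Σ_{t=1}^{8}(y_t−ȳ)(y_{t+1}−ȳ) = 129.9928
Denominator Σ(y_t−ȳ)² = 247.1956
r_1 = 129.9928 / 247.1956 = 0.526

0.526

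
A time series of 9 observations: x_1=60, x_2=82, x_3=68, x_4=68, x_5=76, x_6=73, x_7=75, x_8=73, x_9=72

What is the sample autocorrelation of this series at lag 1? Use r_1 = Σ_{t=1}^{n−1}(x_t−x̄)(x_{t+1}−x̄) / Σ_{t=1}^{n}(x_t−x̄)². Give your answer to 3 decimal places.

-0.491

Mean x̄ = (60 + 82 + 68 + 68 + 76 + 73 + 75 + 73 + 72)/9 = 71.8889
Numerator Σ_{t=1}^{8}(x_t−x̄)(x_{t+1}−x̄) = -148.7901
Denominator Σ(x_t−x̄)² = 302.8889
r_1 = -148.7901 / 302.8889 = -0.491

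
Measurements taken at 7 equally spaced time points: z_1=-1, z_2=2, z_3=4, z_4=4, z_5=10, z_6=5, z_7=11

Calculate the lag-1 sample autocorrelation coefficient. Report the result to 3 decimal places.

0.157

Mean z̄ = (-1 + 2 + 4 + 4 + 10 + 5 + 11)/7 = 5.0000
Deviations from mean: -6.0000, -3.0000, -1.0000, -1.0000, 5.0000, 0.0000, 6.0000
Σ(z_t−z̄)(z_{t+1}−z̄) = (18.0000) + (3.0000) + (1.0000) + (-5.0000) + (0.0000) + (0.0000) = 17.0000
Denominator Σ(z_t−z̄)² = 108.0000
r_1 = 17.0000 / 108.0000 = 0.157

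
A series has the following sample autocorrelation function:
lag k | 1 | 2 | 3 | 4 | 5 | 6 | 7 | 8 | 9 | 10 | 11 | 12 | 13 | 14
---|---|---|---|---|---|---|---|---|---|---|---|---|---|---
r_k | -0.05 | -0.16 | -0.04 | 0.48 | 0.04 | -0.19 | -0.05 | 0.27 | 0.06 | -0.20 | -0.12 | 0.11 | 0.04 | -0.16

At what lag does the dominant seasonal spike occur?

4

The largest autocorrelation is r_4 = 0.48, with a weaker echo at lag 8 (0.27); the remaining lags stay at or below 0.11.
The dominant spike at lag 4 indicates a seasonal period of 4.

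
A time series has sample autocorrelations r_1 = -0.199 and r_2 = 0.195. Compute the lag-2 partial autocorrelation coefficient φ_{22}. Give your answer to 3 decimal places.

0.162

φ_{22} = (r_2 − r_1²) / (1 − r_1²)
r_1² = (-0.199)² = 0.039601
Numerator = 0.195 − 0.0396 = 0.1554; denominator = 1 − 0.0396 = 0.9604
φ_{22} = 0.1554 / 0.9604 = 0.162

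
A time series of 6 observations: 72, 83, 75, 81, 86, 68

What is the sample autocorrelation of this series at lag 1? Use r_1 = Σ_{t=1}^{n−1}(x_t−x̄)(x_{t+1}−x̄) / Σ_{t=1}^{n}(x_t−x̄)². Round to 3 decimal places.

-0.430

Mean x̄ = (72 + 83 + 75 + 81 + 86 + 68)/6 = 77.5000
Deviations from mean: -5.5000, 5.5000, -2.5000, 3.5000, 8.5000, -9.5000
Numerator Σ_{t=1}^{5}(x_t−x̄)(x_{t+1}−x̄) = -103.7500
Denominator Σ(x_t−x̄)² = 241.5000
r_1 = -103.7500 / 241.5000 = -0.430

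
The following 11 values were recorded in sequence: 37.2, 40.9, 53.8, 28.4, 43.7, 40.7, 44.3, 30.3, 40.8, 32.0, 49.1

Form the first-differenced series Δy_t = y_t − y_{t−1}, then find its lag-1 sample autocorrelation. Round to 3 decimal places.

-0.663

First differences Δy: 3.7, 12.9, -25.4, 15.3, -3.0, 3.6, -14.0, 10.5, -8.8, 17.1
Mean of differences = 1.1900
Numerator Σ(Δy_t−Δȳ)(Δy_{t+1}−Δȳ) = -1156.3551
Denominator Σ(Δy_t−Δȳ)² = 1743.2490
r_1(Δy) = -1156.3551 / 1743.2490 = -0.663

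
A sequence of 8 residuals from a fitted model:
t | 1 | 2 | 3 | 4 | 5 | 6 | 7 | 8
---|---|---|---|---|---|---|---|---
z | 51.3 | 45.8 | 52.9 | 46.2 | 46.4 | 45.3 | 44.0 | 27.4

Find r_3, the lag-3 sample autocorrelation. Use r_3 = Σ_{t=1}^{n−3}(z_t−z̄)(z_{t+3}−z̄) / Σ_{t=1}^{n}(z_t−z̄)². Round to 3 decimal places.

-0.035

Mean z̄ = (51.3 + 45.8 + 52.9 + 46.2 + 46.4 + 45.3 + 44.0 + 27.4)/8 = 44.9125
Deviations from mean: 6.3875, 0.8875, 7.9875, 1.2875, 1.4875, 0.3875, -0.9125, -17.5125
Σ(z_t−z̄)(z_{t+3}−z̄) = (8.2239) + (1.3202) + (3.0952) + (-1.1748) + (-26.0498) = -14.5855
Denominator Σ(z_t−z̄)² = 416.9288
r_3 = -14.5855 / 416.9288 = -0.035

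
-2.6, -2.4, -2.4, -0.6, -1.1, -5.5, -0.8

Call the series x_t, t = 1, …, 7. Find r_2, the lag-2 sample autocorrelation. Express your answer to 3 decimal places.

Mean x̄ = (-2.6 − 2.4 − 2.4 − 0.6 − 1.1 − 5.5 − 0.8)/7 = -2.2000
Σ(x_t−x̄)(x_{t+2}−x̄) = (0.0800) + (-0.3200) + (-0.2200) + (-5.2800) + (1.5400) = -4.2000
Denominator Σ(x_t−x̄)² = 16.8600
r_2 = -4.2000 / 16.8600 = -0.249

-0.249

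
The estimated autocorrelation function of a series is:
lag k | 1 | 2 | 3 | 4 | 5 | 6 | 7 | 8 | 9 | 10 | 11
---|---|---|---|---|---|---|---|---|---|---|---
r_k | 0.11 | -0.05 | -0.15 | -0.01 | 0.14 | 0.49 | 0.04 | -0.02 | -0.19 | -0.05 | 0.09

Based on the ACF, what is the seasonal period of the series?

6

The largest autocorrelation is r_6 = 0.49; the remaining lags stay at or below 0.14.
The dominant spike at lag 6 indicates a seasonal period of 6.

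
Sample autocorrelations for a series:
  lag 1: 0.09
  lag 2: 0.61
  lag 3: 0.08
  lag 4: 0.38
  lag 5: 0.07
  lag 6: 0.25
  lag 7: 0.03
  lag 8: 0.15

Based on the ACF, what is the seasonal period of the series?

The largest autocorrelation is r_2 = 0.61, with weaker echoes at lags 4 (0.38), 6 (0.25) and 8 (0.15); the remaining lags stay at or below 0.09.
The dominant spike at lag 2 indicates a seasonal period of 2.

2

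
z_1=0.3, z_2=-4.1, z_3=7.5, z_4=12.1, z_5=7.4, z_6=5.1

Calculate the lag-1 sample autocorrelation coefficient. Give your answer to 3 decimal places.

0.334

Mean z̄ = (0.3 − 4.1 + 7.5 + 12.1 + 7.4 + 5.1)/6 = 4.7167
Numerator Σ_{t=1}^{5}(z_t−z̄)(z_{t+1}−z̄) = 55.7914
Denominator Σ(z_t−z̄)² = 166.8483
r_1 = 55.7914 / 166.8483 = 0.334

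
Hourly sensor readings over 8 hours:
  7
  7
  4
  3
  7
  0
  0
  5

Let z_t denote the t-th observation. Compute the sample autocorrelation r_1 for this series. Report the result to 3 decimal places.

Mean z̄ = (7 + 7 + 4 + 3 + 7 + 0 + 0 + 5)/8 = 4.1250
Σ(z_t−z̄)(z_{t+1}−z̄) = (8.2656) + (-0.3594) + (0.1406) + (-3.2344) + (-11.8594) + (17.0156) + (-3.6094) = 6.3594
Denominator Σ(z_t−z̄)² = 60.8750
r_1 = 6.3594 / 60.8750 = 0.104

0.104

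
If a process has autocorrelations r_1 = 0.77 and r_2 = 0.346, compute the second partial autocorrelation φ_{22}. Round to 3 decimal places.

φ_{22} = (r_2 − r_1²) / (1 − r_1²)
r_1² = (0.77)² = 0.5929
Numerator = 0.346 − 0.5929 = -0.2469; denominator = 1 − 0.5929 = 0.4071
φ_{22} = -0.2469 / 0.4071 = -0.606

-0.606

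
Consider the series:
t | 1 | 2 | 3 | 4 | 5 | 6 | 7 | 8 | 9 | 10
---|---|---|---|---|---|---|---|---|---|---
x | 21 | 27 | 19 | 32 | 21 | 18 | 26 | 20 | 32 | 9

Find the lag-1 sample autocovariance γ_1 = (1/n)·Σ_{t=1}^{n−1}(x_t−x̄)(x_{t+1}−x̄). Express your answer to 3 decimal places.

Mean x̄ = (21 + 27 + 19 + 32 + 21 + 18 + 26 + 20 + 32 + 9)/10 = 22.5000
Σ_{t=1}^{9}(x_t−x̄)(x_{t+1}−x̄) = -239.7500
γ_1 = -239.7500 / 10 = -23.975

-23.975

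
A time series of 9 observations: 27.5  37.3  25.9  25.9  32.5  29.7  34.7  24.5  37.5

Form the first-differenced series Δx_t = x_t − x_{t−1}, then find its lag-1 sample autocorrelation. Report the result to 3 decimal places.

First differences Δx: 9.8, -11.4, 0.0, 6.6, -2.8, 5.0, -10.2, 13.0
Mean of differences = 1.2500
Numerator Σ(Δx_t−Δx̄)(Δx_{t+1}−Δx̄) = -313.3625
Denominator Σ(Δx_t−Δx̄)² = 562.9400
r_1(Δx) = -313.3625 / 562.9400 = -0.557

-0.557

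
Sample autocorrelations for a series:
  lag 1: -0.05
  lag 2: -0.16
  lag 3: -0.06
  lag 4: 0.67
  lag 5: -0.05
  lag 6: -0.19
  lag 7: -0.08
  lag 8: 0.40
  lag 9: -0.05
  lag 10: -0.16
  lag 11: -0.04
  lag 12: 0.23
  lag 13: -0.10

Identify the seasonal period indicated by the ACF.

4

The largest autocorrelation is r_4 = 0.67, with weaker echoes at lags 8 (0.40) and 12 (0.23); the remaining lags stay at or below -0.04.
The dominant spike at lag 4 indicates a seasonal period of 4.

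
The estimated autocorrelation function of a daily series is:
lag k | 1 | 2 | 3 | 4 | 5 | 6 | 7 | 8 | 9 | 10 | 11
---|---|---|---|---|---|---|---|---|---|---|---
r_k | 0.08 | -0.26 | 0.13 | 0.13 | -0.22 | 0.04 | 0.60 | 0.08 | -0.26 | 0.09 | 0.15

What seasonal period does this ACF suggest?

The largest autocorrelation is r_7 = 0.60; the remaining lags stay at or below 0.15.
The dominant spike at lag 7 indicates a seasonal period of 7.

7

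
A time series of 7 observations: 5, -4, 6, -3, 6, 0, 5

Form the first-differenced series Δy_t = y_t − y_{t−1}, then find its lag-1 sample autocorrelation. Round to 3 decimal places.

First differences Δy: -9, 10, -9, 9, -6, 5
Mean of differences = 0.0000
Numerator Σ(Δy_t−Δȳ)(Δy_{t+1}−Δȳ) = -345.0000
Denominator Σ(Δy_t−Δȳ)² = 404.0000
r_1(Δy) = -345.0000 / 404.0000 = -0.854

-0.854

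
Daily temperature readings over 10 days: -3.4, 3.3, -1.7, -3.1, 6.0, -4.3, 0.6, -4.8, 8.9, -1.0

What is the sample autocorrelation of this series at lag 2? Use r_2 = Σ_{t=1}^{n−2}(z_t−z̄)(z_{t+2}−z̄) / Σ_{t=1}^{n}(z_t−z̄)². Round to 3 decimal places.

0.173

Mean z̄ = (-3.4 + 3.3 − 1.7 − 3.1 + 6.0 − 4.3 + 0.6 − 4.8 + 8.9 − 1.0)/10 = 0.0500
Numerator Σ_{t=1}^{8}(z_t−z̄)(z_{t+2}−z̄) = 33.4200
Denominator Σ(z_t−z̄)² = 193.0250
r_2 = 33.4200 / 193.0250 = 0.173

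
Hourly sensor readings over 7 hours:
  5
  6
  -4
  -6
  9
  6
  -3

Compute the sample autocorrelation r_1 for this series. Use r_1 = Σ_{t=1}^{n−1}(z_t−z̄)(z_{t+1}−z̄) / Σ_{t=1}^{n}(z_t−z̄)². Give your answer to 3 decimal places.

-0.055

Mean z̄ = (5 + 6 − 4 − 6 + 9 + 6 − 3)/7 = 1.8571
Σ(z_t−z̄)(z_{t+1}−z̄) = (13.0204) + (-24.2653) + (46.0204) + (-56.1224) + (29.5918) + (-20.1224) = -11.8776
Denominator Σ(z_t−z̄)² = 214.8571
r_1 = -11.8776 / 214.8571 = -0.055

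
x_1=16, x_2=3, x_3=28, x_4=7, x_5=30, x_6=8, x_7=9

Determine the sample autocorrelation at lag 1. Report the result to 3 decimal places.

-0.663

Mean x̄ = (16 + 3 + 28 + 7 + 30 + 8 + 9)/7 = 14.4286
Deviations from mean: 1.5714, -11.4286, 13.5714, -7.4286, 15.5714, -6.4286, -5.4286
Numerator Σ_{t=1}^{6}(x_t−x̄)(x_{t+1}−x̄) = -454.7551
Denominator Σ(x_t−x̄)² = 685.7143
r_1 = -454.7551 / 685.7143 = -0.663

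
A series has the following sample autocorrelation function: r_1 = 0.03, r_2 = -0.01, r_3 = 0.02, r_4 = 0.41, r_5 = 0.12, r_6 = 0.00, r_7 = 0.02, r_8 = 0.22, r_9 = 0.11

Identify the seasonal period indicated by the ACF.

The largest autocorrelation is r_4 = 0.41, with a weaker echo at lag 8 (0.22); the remaining lags stay at or below 0.12.
The dominant spike at lag 4 indicates a seasonal period of 4.

4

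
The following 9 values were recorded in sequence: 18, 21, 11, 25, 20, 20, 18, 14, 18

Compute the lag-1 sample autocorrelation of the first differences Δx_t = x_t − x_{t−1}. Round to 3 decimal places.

First differences Δx: 3, -10, 14, -5, 0, -2, -4, 4
Mean of differences = 0.0000
Numerator Σ(Δx_t−Δx̄)(Δx_{t+1}−Δx̄) = -248.0000
Denominator Σ(Δx_t−Δx̄)² = 366.0000
r_1(Δx) = -248.0000 / 366.0000 = -0.678

-0.678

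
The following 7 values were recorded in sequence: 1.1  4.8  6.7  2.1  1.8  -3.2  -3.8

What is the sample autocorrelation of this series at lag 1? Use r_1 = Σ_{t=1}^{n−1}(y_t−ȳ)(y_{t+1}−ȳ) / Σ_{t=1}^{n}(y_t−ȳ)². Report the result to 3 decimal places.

0.489

Mean ȳ = (1.1 + 4.8 + 6.7 + 2.1 + 1.8 − 3.2 − 3.8)/7 = 1.3571
Deviations from mean: -0.2571, 3.4429, 5.3429, 0.7429, 0.4429, -4.5571, -5.1571
Σ(y_t−ȳ)(y_{t+1}−ȳ) = (-0.8853) + (18.3947) + (3.9690) + (0.3290) + (-2.0182) + (23.5018) = 43.2910
Denominator Σ(y_t−ȳ)² = 88.5771
r_1 = 43.2910 / 88.5771 = 0.489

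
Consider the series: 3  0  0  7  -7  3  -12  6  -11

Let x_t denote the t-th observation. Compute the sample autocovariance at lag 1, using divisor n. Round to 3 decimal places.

Mean x̄ = (3 + 0 + 0 + 7 − 7 + 3 − 12 + 6 − 11)/9 = -1.2222
Σ_{t=1}^{8}(x_t−x̄)(x_{t+1}−x̄) = -249.1605
γ_1 = -249.1605 / 9 = -27.684

-27.684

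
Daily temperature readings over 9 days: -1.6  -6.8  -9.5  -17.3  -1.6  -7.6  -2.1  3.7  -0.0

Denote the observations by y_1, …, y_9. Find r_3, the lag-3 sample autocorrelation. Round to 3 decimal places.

-0.168

Mean ȳ = (-1.6 − 6.8 − 9.5 − 17.3 − 1.6 − 7.6 − 2.1 + 3.7 − 0.0)/9 = -4.7556
Σ(y_t−ȳ)(y_{t+3}−ȳ) = (-39.5847) + (-6.4514) + (13.4953) + (-33.3125) + (26.6820) + (-13.5269) = -52.6981
Denominator Σ(y_t−ȳ)² = 313.2222
r_3 = -52.6981 / 313.2222 = -0.168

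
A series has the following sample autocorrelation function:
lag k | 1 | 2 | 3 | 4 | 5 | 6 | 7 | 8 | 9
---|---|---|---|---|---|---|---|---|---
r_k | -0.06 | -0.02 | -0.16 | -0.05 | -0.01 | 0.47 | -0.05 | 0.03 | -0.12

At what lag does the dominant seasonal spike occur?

6

The largest autocorrelation is r_6 = 0.47; the remaining lags stay at or below 0.03.
The dominant spike at lag 6 indicates a seasonal period of 6.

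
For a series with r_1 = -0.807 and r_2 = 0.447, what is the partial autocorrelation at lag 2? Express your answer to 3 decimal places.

-0.586

φ_{22} = (r_2 − r_1²) / (1 − r_1²)
r_1² = (-0.807)² = 0.651249
Numerator = 0.447 − 0.6512 = -0.2042; denominator = 1 − 0.6512 = 0.3488
φ_{22} = -0.2042 / 0.3488 = -0.586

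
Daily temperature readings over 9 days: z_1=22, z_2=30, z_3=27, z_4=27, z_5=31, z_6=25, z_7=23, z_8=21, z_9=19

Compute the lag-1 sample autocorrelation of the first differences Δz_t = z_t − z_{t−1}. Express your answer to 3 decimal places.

First differences Δz: 8, -3, 0, 4, -6, -2, -2, -2
Mean of differences = -0.3750
Numerator Σ(Δz_t−Δz̄)(Δz_{t+1}−Δz̄) = -31.5156
Denominator Σ(Δz_t−Δz̄)² = 135.8750
r_1(Δz) = -31.5156 / 135.8750 = -0.232

-0.232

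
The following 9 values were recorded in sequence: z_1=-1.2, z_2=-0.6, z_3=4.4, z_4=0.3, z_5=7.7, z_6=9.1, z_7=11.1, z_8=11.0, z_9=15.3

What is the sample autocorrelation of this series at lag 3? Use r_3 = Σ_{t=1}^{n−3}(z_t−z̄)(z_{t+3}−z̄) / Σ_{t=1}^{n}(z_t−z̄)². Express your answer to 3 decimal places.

0.118

Mean z̄ = (-1.2 − 0.6 + 4.4 + 0.3 + 7.7 + 9.1 + 11.1 + 11.0 + 15.3)/9 = 6.3444
Numerator Σ_{t=1}^{6}(z_t−z̄)(z_{t+3}−z̄) = 33.0741
Denominator Σ(z_t−z̄)² = 279.3822
r_3 = 33.0741 / 279.3822 = 0.118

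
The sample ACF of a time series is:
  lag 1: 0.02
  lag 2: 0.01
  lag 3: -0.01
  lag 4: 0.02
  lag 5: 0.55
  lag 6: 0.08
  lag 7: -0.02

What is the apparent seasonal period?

5

The largest autocorrelation is r_5 = 0.55; the remaining lags stay at or below 0.08.
The dominant spike at lag 5 indicates a seasonal period of 5.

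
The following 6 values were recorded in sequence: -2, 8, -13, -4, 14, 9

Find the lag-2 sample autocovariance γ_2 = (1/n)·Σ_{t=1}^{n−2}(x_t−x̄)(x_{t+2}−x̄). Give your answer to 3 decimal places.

-33.000

Mean x̄ = (-2 + 8 − 13 − 4 + 14 + 9)/6 = 2.0000
Deviations: -4.0000, 6.0000, -15.0000, -6.0000, 12.0000, 7.0000
Σ_{t=1}^{4}(x_t−x̄)(x_{t+2}−x̄) = -198.0000
γ_2 = -198.0000 / 6 = -33.000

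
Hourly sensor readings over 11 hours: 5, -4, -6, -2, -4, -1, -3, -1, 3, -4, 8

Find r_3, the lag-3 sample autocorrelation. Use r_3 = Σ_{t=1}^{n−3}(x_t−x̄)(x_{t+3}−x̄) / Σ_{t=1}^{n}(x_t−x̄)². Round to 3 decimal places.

0.063

Mean x̄ = (5 − 4 − 6 − 2 − 4 − 1 − 3 − 1 + 3 − 4 + 8)/11 = -0.8182
Numerator Σ_{t=1}^{8}(x_t−x̄)(x_{t+3}−x̄) = 11.9917
Denominator Σ(x_t−x̄)² = 189.6364
r_3 = 11.9917 / 189.6364 = 0.063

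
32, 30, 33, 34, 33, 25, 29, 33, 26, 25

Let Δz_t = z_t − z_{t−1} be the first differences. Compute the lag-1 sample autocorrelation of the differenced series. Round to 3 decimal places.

-0.236

First differences Δz: -2, 3, 1, -1, -8, 4, 4, -7, -1
Mean of differences = -0.7778
Numerator Σ(Δz_t−Δz̄)(Δz_{t+1}−Δz̄) = -36.7160
Denominator Σ(Δz_t−Δz̄)² = 155.5556
r_1(Δz) = -36.7160 / 155.5556 = -0.236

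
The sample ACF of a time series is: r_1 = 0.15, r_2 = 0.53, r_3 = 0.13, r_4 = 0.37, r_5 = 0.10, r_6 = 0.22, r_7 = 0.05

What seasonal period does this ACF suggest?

The largest autocorrelation is r_2 = 0.53, with weaker echoes at lags 4 (0.37) and 6 (0.22); the remaining lags stay at or below 0.15.
The dominant spike at lag 2 indicates a seasonal period of 2.

2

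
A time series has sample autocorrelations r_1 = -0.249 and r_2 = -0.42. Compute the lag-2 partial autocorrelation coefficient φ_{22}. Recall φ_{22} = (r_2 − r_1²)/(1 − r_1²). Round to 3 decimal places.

φ_{22} = (r_2 − r_1²) / (1 − r_1²)
r_1² = (-0.249)² = 0.062001
Numerator = -0.42 − 0.0620 = -0.4820; denominator = 1 − 0.0620 = 0.9380
φ_{22} = -0.4820 / 0.9380 = -0.514

-0.514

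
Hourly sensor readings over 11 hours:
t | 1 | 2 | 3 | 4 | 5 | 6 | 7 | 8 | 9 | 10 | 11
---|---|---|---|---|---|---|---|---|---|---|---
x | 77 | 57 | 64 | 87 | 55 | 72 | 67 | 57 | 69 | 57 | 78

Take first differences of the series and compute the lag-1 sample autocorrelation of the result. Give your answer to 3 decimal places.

-0.576

First differences Δx: -20, 7, 23, -32, 17, -5, -10, 12, -12, 21
Mean of differences = 0.1000
Numerator Σ(Δx_t−Δx̄)(Δx_{t+1}−Δx̄) = -1810.0100
Denominator Σ(Δx_t−Δx̄)² = 3144.9000
r_1(Δx) = -1810.0100 / 3144.9000 = -0.576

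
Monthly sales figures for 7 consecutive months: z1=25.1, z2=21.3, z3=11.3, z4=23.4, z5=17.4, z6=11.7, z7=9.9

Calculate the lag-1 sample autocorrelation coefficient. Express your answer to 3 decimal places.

Mean z̄ = (25.1 + 21.3 + 11.3 + 23.4 + 17.4 + 11.7 + 9.9)/7 = 17.1571
Deviations from mean: 7.9429, 4.1429, -5.8571, 6.2429, 0.2429, -5.4571, -7.2571
Numerator Σ_{t=1}^{6}(z_t−z̄)(z_{t+1}−z̄) = 11.8696
Denominator Σ(z_t−z̄)² = 236.0371
r_1 = 11.8696 / 236.0371 = 0.050

0.050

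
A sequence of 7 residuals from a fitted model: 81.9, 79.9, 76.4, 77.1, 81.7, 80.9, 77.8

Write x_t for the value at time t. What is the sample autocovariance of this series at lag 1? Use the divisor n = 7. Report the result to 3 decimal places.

Mean x̄ = (81.9 + 79.9 + 76.4 + 77.1 + 81.7 + 80.9 + 77.8)/7 = 79.3857
Σ_{t=1}^{6}(x_t−x̄)(x_{t+1}−x̄) = 2.3955
γ_1 = 2.3955 / 7 = 0.342

0.342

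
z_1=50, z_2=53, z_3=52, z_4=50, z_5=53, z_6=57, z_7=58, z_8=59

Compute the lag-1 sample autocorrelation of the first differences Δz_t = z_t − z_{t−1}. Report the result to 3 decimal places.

First differences Δz: 3, -1, -2, 3, 4, 1, 1
Mean of differences = 1.2857
Numerator Σ(Δz_t−Δz̄)(Δz_{t+1}−Δz̄) = 1.9184
Denominator Σ(Δz_t−Δz̄)² = 29.4286
r_1(Δz) = 1.9184 / 29.4286 = 0.065

0.065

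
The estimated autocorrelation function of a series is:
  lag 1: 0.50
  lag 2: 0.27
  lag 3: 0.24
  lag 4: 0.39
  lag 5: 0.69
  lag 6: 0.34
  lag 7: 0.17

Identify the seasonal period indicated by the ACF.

5

The largest autocorrelation is r_5 = 0.69; the remaining lags stay at or below 0.50. The elevated value at lag 1 (0.50), dropping to 0.27 at lag 2, reflects decaying short-term dependence rather than seasonality.
The dominant spike at lag 5 indicates a seasonal period of 5.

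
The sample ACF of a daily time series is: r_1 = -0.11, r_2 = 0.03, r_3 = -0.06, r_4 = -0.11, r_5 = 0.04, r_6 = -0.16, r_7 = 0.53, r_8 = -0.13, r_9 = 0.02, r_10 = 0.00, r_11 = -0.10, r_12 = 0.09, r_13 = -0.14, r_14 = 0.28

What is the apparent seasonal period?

7

The largest autocorrelation is r_7 = 0.53, with a weaker echo at lag 14 (0.28); the remaining lags stay at or below 0.09.
The dominant spike at lag 7 indicates a seasonal period of 7.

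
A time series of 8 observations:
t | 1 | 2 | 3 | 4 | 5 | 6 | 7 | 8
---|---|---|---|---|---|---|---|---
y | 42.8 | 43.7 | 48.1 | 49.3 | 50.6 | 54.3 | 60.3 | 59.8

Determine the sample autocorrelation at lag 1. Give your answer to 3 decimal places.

0.645

Mean ȳ = (42.8 + 43.7 + 48.1 + 49.3 + 50.6 + 54.3 + 60.3 + 59.8)/8 = 51.1125
Deviations from mean: -8.3125, -7.4125, -3.0125, -1.8125, -0.5125, 3.1875, 9.1875, 8.6875
Numerator Σ_{t=1}^{7}(y_t−ȳ)(y_{t+1}−ȳ) = 197.8036
Denominator Σ(y_t−ȳ)² = 306.7088
r_1 = 197.8036 / 306.7088 = 0.645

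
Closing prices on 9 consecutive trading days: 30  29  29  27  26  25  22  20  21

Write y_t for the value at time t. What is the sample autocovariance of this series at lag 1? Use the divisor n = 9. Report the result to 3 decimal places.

8.830

Mean ȳ = (30 + 29 + 29 + 27 + 26 + 25 + 22 + 20 + 21)/9 = 25.4444
Σ_{t=1}^{8}(y_t−ȳ)(y_{t+1}−ȳ) = 79.4691
γ_1 = 79.4691 / 9 = 8.830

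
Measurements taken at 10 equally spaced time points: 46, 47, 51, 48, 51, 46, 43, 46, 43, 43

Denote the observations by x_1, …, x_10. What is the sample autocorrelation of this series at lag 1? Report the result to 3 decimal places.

Mean x̄ = (46 + 47 + 51 + 48 + 51 + 46 + 43 + 46 + 43 + 43)/10 = 46.4000
Numerator Σ_{t=1}^{9}(x_t−x̄)(x_{t+1}−x̄) = 31.0400
Denominator Σ(x_t−x̄)² = 80.4000
r_1 = 31.0400 / 80.4000 = 0.386

0.386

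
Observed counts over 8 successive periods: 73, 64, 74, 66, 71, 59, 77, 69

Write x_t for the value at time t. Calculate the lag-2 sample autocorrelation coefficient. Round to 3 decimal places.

Mean x̄ = (73 + 64 + 74 + 66 + 71 + 59 + 77 + 69)/8 = 69.1250
Deviations from mean: 3.8750, -5.1250, 4.8750, -3.1250, 1.8750, -10.1250, 7.8750, -0.1250
Σ(x_t−x̄)(x_{t+2}−x̄) = (18.8906) + (16.0156) + (9.1406) + (31.6406) + (14.7656) + (1.2656) = 91.7188
Denominator Σ(x_t−x̄)² = 242.8750
r_2 = 91.7188 / 242.8750 = 0.378

0.378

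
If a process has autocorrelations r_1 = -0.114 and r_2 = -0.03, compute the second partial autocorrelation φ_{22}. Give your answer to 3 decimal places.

φ_{22} = (r_2 − r_1²) / (1 − r_1²)
r_1² = (-0.114)² = 0.012996
Numerator = -0.03 − 0.0130 = -0.0430; denominator = 1 − 0.0130 = 0.9870
φ_{22} = -0.0430 / 0.9870 = -0.044

-0.044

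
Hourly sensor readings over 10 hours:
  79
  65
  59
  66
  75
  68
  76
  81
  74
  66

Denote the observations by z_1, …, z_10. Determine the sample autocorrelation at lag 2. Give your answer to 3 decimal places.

Mean z̄ = (79 + 65 + 59 + 66 + 75 + 68 + 76 + 81 + 74 + 66)/10 = 70.9000
Numerator Σ_{t=1}^{8}(z_t−z̄)(z_{t+2}−z̄) = -144.1200
Denominator Σ(z_t−z̄)² = 452.9000
r_2 = -144.1200 / 452.9000 = -0.318

-0.318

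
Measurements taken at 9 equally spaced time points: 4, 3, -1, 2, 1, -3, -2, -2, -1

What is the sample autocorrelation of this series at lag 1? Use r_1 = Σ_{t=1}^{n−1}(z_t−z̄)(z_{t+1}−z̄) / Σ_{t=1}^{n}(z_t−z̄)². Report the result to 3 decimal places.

0.372

Mean z̄ = (4 + 3 − 1 + 2 + 1 − 3 − 2 − 2 − 1)/9 = 0.1111
Numerator Σ_{t=1}^{8}(z_t−z̄)(z_{t+1}−z̄) = 18.2099
Denominator Σ(z_t−z̄)² = 48.8889
r_1 = 18.2099 / 48.8889 = 0.372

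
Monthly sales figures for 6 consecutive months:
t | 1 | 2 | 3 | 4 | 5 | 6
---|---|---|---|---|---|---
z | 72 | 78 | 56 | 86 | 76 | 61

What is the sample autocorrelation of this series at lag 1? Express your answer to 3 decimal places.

-0.488

Mean z̄ = (72 + 78 + 56 + 86 + 76 + 61)/6 = 71.5000
Deviations from mean: 0.5000, 6.5000, -15.5000, 14.5000, 4.5000, -10.5000
Numerator Σ_{t=1}^{5}(z_t−z̄)(z_{t+1}−z̄) = -304.2500
Denominator Σ(z_t−z̄)² = 623.5000
r_1 = -304.2500 / 623.5000 = -0.488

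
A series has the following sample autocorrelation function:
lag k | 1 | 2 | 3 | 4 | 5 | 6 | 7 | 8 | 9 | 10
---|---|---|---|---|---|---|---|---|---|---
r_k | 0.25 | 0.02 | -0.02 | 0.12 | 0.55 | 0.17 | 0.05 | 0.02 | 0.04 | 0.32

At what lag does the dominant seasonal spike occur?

The largest autocorrelation is r_5 = 0.55, with a weaker echo at lag 10 (0.32); the remaining lags stay at or below 0.25. The elevated value at lag 1 (0.25), dropping to 0.02 at lag 2, reflects decaying short-term dependence rather than seasonality.
The dominant spike at lag 5 indicates a seasonal period of 5.

5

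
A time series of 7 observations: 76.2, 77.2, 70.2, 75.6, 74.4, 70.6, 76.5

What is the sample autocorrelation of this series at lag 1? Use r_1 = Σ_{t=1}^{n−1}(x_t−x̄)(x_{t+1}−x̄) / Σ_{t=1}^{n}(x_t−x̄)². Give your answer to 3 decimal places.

-0.404

Mean x̄ = (76.2 + 77.2 + 70.2 + 75.6 + 74.4 + 70.6 + 76.5)/7 = 74.3857
Deviations from mean: 1.8143, 2.8143, -4.1857, 1.2143, 0.0143, -3.7857, 2.1143
Σ(x_t−x̄)(x_{t+1}−x̄) = (5.1059) + (-11.7798) + (-5.0827) + (0.0173) + (-0.0541) + (-8.0041) = -19.7973
Denominator Σ(x_t−x̄)² = 49.0086
r_1 = -19.7973 / 49.0086 = -0.404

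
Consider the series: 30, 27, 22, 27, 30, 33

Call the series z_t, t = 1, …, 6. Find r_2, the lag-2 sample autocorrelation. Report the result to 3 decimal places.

-0.380

Mean z̄ = (30 + 27 + 22 + 27 + 30 + 33)/6 = 28.1667
Deviations from mean: 1.8333, -1.1667, -6.1667, -1.1667, 1.8333, 4.8333
Σ(z_t−z̄)(z_{t+2}−z̄) = (-11.3056) + (1.3611) + (-11.3056) + (-5.6389) = -26.8889
Denominator Σ(z_t−z̄)² = 70.8333
r_2 = -26.8889 / 70.8333 = -0.380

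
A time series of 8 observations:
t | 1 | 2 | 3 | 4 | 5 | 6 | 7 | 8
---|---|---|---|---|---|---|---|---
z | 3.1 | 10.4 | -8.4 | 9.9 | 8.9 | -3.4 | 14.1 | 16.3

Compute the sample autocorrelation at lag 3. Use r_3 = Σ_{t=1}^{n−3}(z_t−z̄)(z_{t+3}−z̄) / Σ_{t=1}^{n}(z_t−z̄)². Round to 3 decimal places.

Mean z̄ = (3.1 + 10.4 − 8.4 + 9.9 + 8.9 − 3.4 + 14.1 + 16.3)/8 = 6.3625
Deviations from mean: -3.2625, 4.0375, -14.7625, 3.5375, 2.5375, -9.7625, 7.7375, 9.9375
Σ(z_t−z̄)(z_{t+3}−z̄) = (-11.5411) + (10.2452) + (144.1189) + (27.3714) + (25.2164) = 195.4108
Denominator Σ(z_t−z̄)² = 517.7588
r_3 = 195.4108 / 517.7588 = 0.377

0.377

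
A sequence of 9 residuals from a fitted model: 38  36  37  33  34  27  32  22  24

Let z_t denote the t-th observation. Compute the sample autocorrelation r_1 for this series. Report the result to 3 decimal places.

0.444

Mean z̄ = (38 + 36 + 37 + 33 + 34 + 27 + 32 + 22 + 24)/9 = 31.4444
Numerator Σ_{t=1}^{8}(z_t−z̄)(z_{t+1}−z̄) = 119.0247
Denominator Σ(z_t−z̄)² = 268.2222
r_1 = 119.0247 / 268.2222 = 0.444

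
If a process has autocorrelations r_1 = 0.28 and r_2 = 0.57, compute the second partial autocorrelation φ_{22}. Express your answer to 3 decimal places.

φ_{22} = (r_2 − r_1²) / (1 − r_1²)
r_1² = (0.28)² = 0.0784
Numerator = 0.57 − 0.0784 = 0.4916; denominator = 1 − 0.0784 = 0.9216
φ_{22} = 0.4916 / 0.9216 = 0.533

0.533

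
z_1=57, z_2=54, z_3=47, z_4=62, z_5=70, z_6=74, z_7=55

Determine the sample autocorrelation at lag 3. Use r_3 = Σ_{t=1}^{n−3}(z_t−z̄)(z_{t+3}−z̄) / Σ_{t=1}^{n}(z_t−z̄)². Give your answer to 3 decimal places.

-0.478

Mean z̄ = (57 + 54 + 47 + 62 + 70 + 74 + 55)/7 = 59.8571
Σ(z_t−z̄)(z_{t+3}−z̄) = (-6.1224) + (-59.4082) + (-181.8367) + (-10.4082) = -257.7755
Denominator Σ(z_t−z̄)² = 538.8571
r_3 = -257.7755 / 538.8571 = -0.478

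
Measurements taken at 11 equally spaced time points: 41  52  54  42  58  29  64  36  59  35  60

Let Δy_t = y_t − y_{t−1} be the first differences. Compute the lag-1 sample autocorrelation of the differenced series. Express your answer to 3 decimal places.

-0.872

First differences Δy: 11, 2, -12, 16, -29, 35, -28, 23, -24, 25
Mean of differences = 1.9000
Numerator Σ(Δy_t−Δȳ)(Δy_{t+1}−Δȳ) = -4420.3100
Denominator Σ(Δy_t−Δȳ)² = 5068.9000
r_1(Δy) = -4420.3100 / 5068.9000 = -0.872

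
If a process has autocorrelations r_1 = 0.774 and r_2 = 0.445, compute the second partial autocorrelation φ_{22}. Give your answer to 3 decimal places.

φ_{22} = (r_2 − r_1²) / (1 − r_1²)
r_1² = (0.774)² = 0.599076
Numerator = 0.445 − 0.5991 = -0.1541; denominator = 1 − 0.5991 = 0.4009
φ_{22} = -0.1541 / 0.4009 = -0.384

-0.384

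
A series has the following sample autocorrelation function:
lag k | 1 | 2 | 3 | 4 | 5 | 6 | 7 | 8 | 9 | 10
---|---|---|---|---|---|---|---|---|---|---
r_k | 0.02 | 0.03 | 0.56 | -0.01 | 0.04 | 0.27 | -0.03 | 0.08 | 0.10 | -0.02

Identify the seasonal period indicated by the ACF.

3

The largest autocorrelation is r_3 = 0.56, with a weaker echo at lag 6 (0.27); the remaining lags stay at or below 0.10.
The dominant spike at lag 3 indicates a seasonal period of 3.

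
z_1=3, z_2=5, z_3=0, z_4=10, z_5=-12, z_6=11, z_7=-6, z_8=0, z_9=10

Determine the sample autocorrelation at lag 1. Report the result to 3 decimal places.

Mean z̄ = (3 + 5 + 0 + 10 − 12 + 11 − 6 + 0 + 10)/9 = 2.3333
Numerator Σ_{t=1}^{8}(z_t−z̄)(z_{t+1}−z̄) = -327.1111
Denominator Σ(z_t−z̄)² = 486.0000
r_1 = -327.1111 / 486.0000 = -0.673

-0.673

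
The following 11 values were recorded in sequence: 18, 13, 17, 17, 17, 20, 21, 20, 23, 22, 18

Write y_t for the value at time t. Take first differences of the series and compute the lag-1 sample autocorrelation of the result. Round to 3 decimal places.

-0.256

First differences Δy: -5, 4, 0, 0, 3, 1, -1, 3, -1, -4
Mean of differences = 0.0000
Numerator Σ(Δy_t−Δȳ)(Δy_{t+1}−Δȳ) = -20.0000
Denominator Σ(Δy_t−Δȳ)² = 78.0000
r_1(Δy) = -20.0000 / 78.0000 = -0.256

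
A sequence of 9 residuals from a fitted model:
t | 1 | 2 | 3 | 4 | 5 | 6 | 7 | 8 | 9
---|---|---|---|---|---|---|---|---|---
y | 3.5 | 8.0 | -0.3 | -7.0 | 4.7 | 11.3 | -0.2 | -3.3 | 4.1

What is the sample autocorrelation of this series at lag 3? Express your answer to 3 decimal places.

0.020

Mean ȳ = (3.5 + 8.0 − 0.3 − 7.0 + 4.7 + 11.3 − 0.2 − 3.3 + 4.1)/9 = 2.3111
Numerator Σ_{t=1}^{6}(y_t−ȳ)(y_{t+3}−ȳ) = 5.1063
Denominator Σ(y_t−ȳ)² = 254.7889
r_3 = 5.1063 / 254.7889 = 0.020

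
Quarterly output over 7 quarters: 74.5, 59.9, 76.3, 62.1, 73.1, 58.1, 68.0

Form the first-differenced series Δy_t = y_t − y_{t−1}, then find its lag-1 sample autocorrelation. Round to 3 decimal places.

First differences Δy: -14.6, 16.4, -14.2, 11.0, -15.0, 9.9
Mean of differences = -1.0833
Numerator Σ(Δy_t−Δȳ)(Δy_{t+1}−Δȳ) = -945.1436
Denominator Σ(Δy_t−Δȳ)² = 1120.7283
r_1(Δy) = -945.1436 / 1120.7283 = -0.843

-0.843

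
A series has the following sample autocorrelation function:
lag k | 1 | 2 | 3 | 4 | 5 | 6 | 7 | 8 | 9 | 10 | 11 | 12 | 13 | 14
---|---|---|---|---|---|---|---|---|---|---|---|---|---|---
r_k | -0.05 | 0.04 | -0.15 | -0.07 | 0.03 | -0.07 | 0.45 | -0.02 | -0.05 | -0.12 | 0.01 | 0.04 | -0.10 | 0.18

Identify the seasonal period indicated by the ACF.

7

The largest autocorrelation is r_7 = 0.45, with a weaker echo at lag 14 (0.18); the remaining lags stay at or below 0.04.
The dominant spike at lag 7 indicates a seasonal period of 7.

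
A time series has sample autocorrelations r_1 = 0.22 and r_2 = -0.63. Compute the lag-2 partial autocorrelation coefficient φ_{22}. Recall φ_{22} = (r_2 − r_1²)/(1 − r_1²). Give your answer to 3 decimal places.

φ_{22} = (r_2 − r_1²) / (1 − r_1²)
r_1² = (0.22)² = 0.0484
Numerator = -0.63 − 0.0484 = -0.6784; denominator = 1 − 0.0484 = 0.9516
φ_{22} = -0.6784 / 0.9516 = -0.713

-0.713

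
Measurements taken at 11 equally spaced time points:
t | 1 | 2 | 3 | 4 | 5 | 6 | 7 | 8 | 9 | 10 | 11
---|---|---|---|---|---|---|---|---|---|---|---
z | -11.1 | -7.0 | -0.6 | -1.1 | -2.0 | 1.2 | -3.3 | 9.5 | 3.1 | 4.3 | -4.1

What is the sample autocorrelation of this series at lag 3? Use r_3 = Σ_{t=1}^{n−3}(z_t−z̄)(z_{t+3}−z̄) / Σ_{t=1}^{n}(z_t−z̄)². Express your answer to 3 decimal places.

-0.121

Mean z̄ = (-11.1 − 7.0 − 0.6 − 1.1 − 2.0 + 1.2 − 3.3 + 9.5 + 3.1 + 4.3 − 4.1)/11 = -1.0091
Numerator Σ_{t=1}^{8}(z_t−z̄)(z_{t+3}−z̄) = -38.0157
Denominator Σ(z_t−z̄)² = 314.0691
r_3 = -38.0157 / 314.0691 = -0.121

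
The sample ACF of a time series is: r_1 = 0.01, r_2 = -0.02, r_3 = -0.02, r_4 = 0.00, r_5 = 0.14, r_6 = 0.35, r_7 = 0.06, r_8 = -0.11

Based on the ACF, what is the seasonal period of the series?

6

The largest autocorrelation is r_6 = 0.35; the remaining lags stay at or below 0.14.
The dominant spike at lag 6 indicates a seasonal period of 6.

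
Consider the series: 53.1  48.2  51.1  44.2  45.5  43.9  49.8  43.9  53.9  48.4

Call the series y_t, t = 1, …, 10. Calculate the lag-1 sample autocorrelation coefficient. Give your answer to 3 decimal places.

-0.206

Mean ȳ = (53.1 + 48.2 + 51.1 + 44.2 + 45.5 + 43.9 + 49.8 + 43.9 + 53.9 + 48.4)/10 = 48.2000
Numerator Σ_{t=1}^{9}(y_t−ȳ)(y_{t+1}−ȳ) = -26.3200
Denominator Σ(y_t−ȳ)² = 127.7800
r_1 = -26.3200 / 127.7800 = -0.206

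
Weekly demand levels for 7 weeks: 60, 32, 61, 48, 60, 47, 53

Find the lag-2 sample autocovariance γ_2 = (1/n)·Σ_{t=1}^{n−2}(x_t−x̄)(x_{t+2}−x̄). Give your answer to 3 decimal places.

Mean x̄ = (60 + 32 + 61 + 48 + 60 + 47 + 53)/7 = 51.5714
Σ_{t=1}^{5}(x_t−x̄)(x_{t+2}−x̄) = 257.2041
γ_2 = 257.2041 / 7 = 36.743

36.743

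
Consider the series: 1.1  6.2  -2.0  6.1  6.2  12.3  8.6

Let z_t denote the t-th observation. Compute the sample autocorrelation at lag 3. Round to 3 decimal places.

Mean z̄ = (1.1 + 6.2 − 2.0 + 6.1 + 6.2 + 12.3 + 8.6)/7 = 5.5000
Σ(z_t−z̄)(z_{t+3}−z̄) = (-2.6400) + (0.4900) + (-51.0000) + (1.8600) = -51.2900
Denominator Σ(z_t−z̄)² = 132.8000
r_3 = -51.2900 / 132.8000 = -0.386

-0.386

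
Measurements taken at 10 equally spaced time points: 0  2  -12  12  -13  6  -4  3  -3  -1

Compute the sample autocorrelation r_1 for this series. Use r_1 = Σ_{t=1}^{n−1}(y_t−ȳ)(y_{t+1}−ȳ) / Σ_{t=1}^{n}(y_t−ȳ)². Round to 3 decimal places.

-0.870

Mean ȳ = (0 + 2 − 12 + 12 − 13 + 6 − 4 + 3 − 3 − 1)/10 = -1.0000
Numerator Σ_{t=1}^{9}(y_t−ȳ)(y_{t+1}−ȳ) = -454.0000
Denominator Σ(y_t−ȳ)² = 522.0000
r_1 = -454.0000 / 522.0000 = -0.870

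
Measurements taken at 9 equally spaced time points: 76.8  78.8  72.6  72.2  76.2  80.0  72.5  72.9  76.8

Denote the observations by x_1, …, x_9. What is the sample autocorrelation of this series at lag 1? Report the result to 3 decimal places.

Mean x̄ = (76.8 + 78.8 + 72.6 + 72.2 + 76.2 + 80.0 + 72.5 + 72.9 + 76.8)/9 = 75.4222
Numerator Σ_{t=1}^{8}(x_t−x̄)(x_{t+1}−x̄) = -4.2127
Denominator Σ(x_t−x̄)² = 70.0156
r_1 = -4.2127 / 70.0156 = -0.060

-0.060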